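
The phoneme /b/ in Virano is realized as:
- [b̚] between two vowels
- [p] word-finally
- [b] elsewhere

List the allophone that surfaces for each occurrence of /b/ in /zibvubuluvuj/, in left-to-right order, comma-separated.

[b], [b̚]

Occurrence 1 (position 3): no conditioning environment matches → elsewhere allophone [b].
Occurrence 2 (position 6): between two vowels → [b̚].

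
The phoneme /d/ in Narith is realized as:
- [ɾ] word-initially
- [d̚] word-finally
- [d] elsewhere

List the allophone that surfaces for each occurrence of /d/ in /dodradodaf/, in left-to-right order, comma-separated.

[ɾ], [d], [d], [d]

Occurrence 1 (position 1): word-initially → [ɾ].
Occurrence 2 (position 3): no conditioning environment matches → elsewhere allophone [d].
Occurrence 3 (position 6): no conditioning environment matches → elsewhere allophone [d].
Occurrence 4 (position 8): no conditioning environment matches → elsewhere allophone [d].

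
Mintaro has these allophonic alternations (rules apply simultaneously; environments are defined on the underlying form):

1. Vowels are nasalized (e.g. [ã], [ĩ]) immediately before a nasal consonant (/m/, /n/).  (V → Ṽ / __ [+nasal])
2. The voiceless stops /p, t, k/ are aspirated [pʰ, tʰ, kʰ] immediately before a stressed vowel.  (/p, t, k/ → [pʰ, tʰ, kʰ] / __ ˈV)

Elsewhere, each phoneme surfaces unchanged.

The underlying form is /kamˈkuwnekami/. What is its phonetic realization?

/k/ — word-initial; rule 2 does not apply here → [k].
/a/ meets the environment for rule 1 (before a nasal consonant) → [ã].
/m/ (between /a/ and /k/): no rule targets it → [m].
Rule 2 applies to /k/ (between /m/ and /u/: immediately before a stressed vowel) → [kʰ].
/u/ (between /k/ and /w/) fails the environment for rule 1, so it stays [u].
/w/ (between /u/ and /n/) is unaffected → [w].
/n/ (between /w/ and /e/): no rule targets it → [n].
/e/ (between /n/ and /k/) is in the target of rule 1 but the environment (before a nasal consonant) is not met → [e].
/k/ (between /e/ and /a/) is in the target of rule 2 but the environment (immediately before a stressed vowel) is not met → [k].
/a/ meets the environment for rule 1 (before a nasal consonant) → [ã].
/m/ (between /a/ and /i/): no rule targets it → [m].
/i/ (word-final) is in the target of rule 1 but the environment (before a nasal consonant) is not met → [i].

[kãmˈkʰuwnekãmi]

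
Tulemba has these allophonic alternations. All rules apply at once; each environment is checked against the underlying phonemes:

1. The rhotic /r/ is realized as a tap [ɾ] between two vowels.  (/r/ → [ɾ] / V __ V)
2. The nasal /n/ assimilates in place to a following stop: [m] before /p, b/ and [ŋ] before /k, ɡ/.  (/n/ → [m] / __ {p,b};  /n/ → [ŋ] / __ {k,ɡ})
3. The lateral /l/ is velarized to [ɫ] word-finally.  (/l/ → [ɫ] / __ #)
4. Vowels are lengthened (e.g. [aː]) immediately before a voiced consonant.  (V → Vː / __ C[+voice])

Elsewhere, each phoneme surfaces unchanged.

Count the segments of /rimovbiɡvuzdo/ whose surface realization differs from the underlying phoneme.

4

Segments that undergo a rule: /i/ → [iː] (rule 4); /o/ → [oː] (rule 4); /i/ → [iː] (rule 4); /u/ → [uː] (rule 4).
All other segments surface unchanged.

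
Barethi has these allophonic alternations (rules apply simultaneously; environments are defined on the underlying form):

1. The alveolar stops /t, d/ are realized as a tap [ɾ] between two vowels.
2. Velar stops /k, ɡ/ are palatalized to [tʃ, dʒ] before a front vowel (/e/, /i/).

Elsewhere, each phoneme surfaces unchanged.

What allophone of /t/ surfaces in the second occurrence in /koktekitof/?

/t/ — between /i/ and /o/, between two vowels — surfaces as [ɾ] (rule 1).

[ɾ]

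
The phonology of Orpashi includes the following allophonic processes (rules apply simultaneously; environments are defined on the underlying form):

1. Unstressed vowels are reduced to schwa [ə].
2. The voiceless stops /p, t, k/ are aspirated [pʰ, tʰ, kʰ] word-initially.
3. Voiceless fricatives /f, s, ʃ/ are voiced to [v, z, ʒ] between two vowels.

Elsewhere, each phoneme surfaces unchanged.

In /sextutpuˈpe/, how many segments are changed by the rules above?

Segments that undergo a rule: /e/ → [ə] (rule 1); /u/ → [ə] (rule 1); /u/ → [ə] (rule 1).
All other segments surface unchanged.

3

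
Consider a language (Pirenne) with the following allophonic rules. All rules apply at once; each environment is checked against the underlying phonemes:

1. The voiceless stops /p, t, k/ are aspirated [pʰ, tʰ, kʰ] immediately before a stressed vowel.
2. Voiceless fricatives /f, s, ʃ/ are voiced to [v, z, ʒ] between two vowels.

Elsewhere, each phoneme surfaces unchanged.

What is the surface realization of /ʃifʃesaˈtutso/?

/ʃ/ — word-initial; rule 2 does not apply here → [ʃ].
/i/ (between /ʃ/ and /f/) is unaffected → [i].
/f/ (between /i/ and /ʃ/) is in the target of rule 2 but the environment (between two vowels) is not met → [f].
/ʃ/ (between /f/ and /e/): rule 2 targets it, but not between two vowels → unchanged [ʃ].
/e/ (between /ʃ/ and /s/) is unaffected → [e].
Rule 2 applies to /s/ (between /e/ and /a/: between two vowels) → [z].
/a/ — not in any rule's target class → [a].
/t/ — between /a/ and /u/, immediately before a stressed vowel — surfaces as [tʰ] (rule 1).
/u/ — not in any rule's target class → [u].
/t/ (between /u/ and /s/) fails the environment for rule 1, so it stays [t].
/s/ (between /t/ and /o/) is in the target of rule 2 but the environment (between two vowels) is not met → [s].
/o/ (word-final): no rule targets it → [o].

[ʃifʃezaˈtʰutso]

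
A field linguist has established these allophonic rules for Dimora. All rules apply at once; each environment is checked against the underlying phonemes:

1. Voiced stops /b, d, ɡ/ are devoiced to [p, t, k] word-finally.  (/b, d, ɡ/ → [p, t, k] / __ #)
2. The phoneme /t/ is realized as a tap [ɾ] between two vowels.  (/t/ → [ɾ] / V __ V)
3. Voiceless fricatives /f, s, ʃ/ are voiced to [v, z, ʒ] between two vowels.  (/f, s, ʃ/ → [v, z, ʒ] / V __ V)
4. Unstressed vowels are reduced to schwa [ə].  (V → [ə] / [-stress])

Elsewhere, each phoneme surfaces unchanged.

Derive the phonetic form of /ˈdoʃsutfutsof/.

[ˈdoʃsətfətsəf]

/d/ (word-initial) fails the environment for rule 1, so it stays [d].
/o/ (between /d/ and /ʃ/): rule 4 targets it, but not in an unstressed syllable → unchanged [o].
/ʃ/ (between /o/ and /s/) is in the target of rule 3 but the environment (between two vowels) is not met → [ʃ].
/s/ — between /ʃ/ and /u/; rule 3 does not apply here → [s].
/u/ meets the environment for rule 4 (in an unstressed syllable) → [ə].
/t/ (between /u/ and /f/): rule 2 targets it, but not between two vowels → unchanged [t].
/f/ (between /t/ and /u/) is in the target of rule 3 but the environment (between two vowels) is not met → [f].
/u/ meets the environment for rule 4 (in an unstressed syllable) → [ə].
/t/ (between /u/ and /s/) fails the environment for rule 2, so it stays [t].
/s/ (between /t/ and /o/) fails the environment for rule 3, so it stays [s].
Rule 4 applies to /o/ (between /s/ and /f/: in an unstressed syllable) → [ə].
/f/ (word-final) fails the environment for rule 3, so it stays [f].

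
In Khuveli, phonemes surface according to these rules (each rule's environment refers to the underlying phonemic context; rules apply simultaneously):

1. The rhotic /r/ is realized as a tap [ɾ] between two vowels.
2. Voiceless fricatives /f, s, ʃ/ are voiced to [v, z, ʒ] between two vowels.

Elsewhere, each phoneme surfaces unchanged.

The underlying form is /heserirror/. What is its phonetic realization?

[hezeɾirror]

/s/ meets the environment for rule 2 (between two vowels) → [z].
Rule 1 applies to /r/ (between /e/ and /i/: between two vowels) → [ɾ].
/r/ — between /i/ and /r/; rule 1 does not apply here → [r].
/r/ — between /r/ and /o/; rule 1 does not apply here → [r].
/r/ — word-final; rule 1 does not apply here → [r].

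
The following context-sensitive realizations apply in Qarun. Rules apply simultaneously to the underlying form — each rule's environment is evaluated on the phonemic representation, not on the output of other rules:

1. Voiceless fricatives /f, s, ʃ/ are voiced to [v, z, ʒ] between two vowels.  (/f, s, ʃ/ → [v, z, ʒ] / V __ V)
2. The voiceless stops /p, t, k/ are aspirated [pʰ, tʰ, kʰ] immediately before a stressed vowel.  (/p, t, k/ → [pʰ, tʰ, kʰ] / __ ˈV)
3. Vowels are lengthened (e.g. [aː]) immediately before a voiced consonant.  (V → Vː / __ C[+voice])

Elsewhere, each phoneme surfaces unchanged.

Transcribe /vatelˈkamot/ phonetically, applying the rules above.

/a/ (between /v/ and /t/) is in the target of rule 3 but the environment (before a voiced consonant) is not met → [a].
/t/ (between /a/ and /e/) fails the environment for rule 2, so it stays [t].
/e/ — between /t/ and /l/, before a voiced consonant — surfaces as [eː] (rule 3).
/k/ — between /l/ and /a/, immediately before a stressed vowel — surfaces as [kʰ] (rule 2).
/a/ — between /k/ and /m/, before a voiced consonant — surfaces as [aː] (rule 3).
/o/ — between /m/ and /t/; rule 3 does not apply here → [o].
/t/ — word-final; rule 2 does not apply here → [t].

[vateːlˈkʰaːmot]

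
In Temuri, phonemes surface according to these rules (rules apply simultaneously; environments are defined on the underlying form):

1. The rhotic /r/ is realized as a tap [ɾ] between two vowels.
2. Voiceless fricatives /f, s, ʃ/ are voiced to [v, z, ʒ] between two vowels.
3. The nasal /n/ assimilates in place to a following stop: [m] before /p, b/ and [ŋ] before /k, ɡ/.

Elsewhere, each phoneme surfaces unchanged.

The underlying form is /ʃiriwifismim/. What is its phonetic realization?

[ʃiɾiwivismim]

/ʃ/ — word-initial; rule 2 does not apply here → [ʃ].
/i/ (between /ʃ/ and /r/) is unaffected → [i].
Rule 1 applies to /r/ (between /i/ and /i/: between two vowels) → [ɾ].
/i/ — not in any rule's target class → [i].
/w/ — not in any rule's target class → [w].
/i/ (between /w/ and /f/): no rule targets it → [i].
/f/ — between /i/ and /i/, between two vowels — surfaces as [v] (rule 2).
/i/ (between /f/ and /s/): no rule targets it → [i].
/s/ (between /i/ and /m/): rule 2 targets it, but not between two vowels → unchanged [s].
/m/ (between /s/ and /i/): no rule targets it → [m].
/i/ (between /m/ and /m/) is unaffected → [i].
/m/ (word-final): no rule targets it → [m].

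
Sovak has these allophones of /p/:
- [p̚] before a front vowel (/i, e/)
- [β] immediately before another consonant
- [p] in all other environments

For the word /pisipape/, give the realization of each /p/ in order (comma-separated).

[p̚], [p], [p̚]

Occurrence 1 (position 1): before a front vowel (/i, e/) → [p̚].
Occurrence 2 (position 5): no conditioning environment matches → elsewhere allophone [p].
Occurrence 3 (position 7): before a front vowel (/i, e/) → [p̚].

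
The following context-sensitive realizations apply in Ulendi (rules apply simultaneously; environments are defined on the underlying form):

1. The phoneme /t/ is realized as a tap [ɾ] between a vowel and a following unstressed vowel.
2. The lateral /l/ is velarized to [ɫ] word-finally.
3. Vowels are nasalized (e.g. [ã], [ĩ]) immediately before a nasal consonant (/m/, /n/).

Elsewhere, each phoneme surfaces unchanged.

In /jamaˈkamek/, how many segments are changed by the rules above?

2

Segments that undergo a rule: /a/ → [ã] (rule 3); /a/ → [ã] (rule 3).
All other segments surface unchanged.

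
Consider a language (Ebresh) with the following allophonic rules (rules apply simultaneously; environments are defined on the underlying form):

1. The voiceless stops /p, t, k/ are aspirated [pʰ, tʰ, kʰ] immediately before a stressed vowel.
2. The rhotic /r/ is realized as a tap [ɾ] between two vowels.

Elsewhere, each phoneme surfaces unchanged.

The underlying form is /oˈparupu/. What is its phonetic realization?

[oˈpʰaɾupu]

Rule 1 applies to /p/ (between /o/ and /a/: immediately before a stressed vowel) → [pʰ].
/r/ meets the environment for rule 2 (between two vowels) → [ɾ].
/p/ (between /u/ and /u/): rule 1 targets it, but not immediately before a stressed vowel → unchanged [p].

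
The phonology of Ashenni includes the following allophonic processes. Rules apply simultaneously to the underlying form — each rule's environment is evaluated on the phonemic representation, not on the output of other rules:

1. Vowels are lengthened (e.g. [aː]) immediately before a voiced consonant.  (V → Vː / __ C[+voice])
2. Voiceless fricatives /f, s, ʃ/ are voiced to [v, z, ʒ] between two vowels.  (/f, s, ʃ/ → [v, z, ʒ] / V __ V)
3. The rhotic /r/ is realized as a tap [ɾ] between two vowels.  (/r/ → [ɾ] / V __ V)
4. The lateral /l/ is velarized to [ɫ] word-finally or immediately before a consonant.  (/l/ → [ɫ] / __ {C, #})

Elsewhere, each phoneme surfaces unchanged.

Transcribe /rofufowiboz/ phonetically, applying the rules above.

[rovuvoːwiːboːz]

/r/ (word-initial) fails the environment for rule 3, so it stays [r].
/o/ (between /r/ and /f/) is in the target of rule 1 but the environment (before a voiced consonant) is not met → [o].
/f/ (between /o/ and /u/) occurs between two vowels → [v] by rule 2.
/u/ (between /f/ and /f/) is in the target of rule 1 but the environment (before a voiced consonant) is not met → [u].
/f/ — between /u/ and /o/, between two vowels — surfaces as [v] (rule 2).
/o/ meets the environment for rule 1 (before a voiced consonant) → [oː].
/w/ — not in any rule's target class → [w].
Rule 1 applies to /i/ (between /w/ and /b/: before a voiced consonant) → [iː].
/b/ — not in any rule's target class → [b].
/o/ meets the environment for rule 1 (before a voiced consonant) → [oː].
/z/ — not in any rule's target class → [z].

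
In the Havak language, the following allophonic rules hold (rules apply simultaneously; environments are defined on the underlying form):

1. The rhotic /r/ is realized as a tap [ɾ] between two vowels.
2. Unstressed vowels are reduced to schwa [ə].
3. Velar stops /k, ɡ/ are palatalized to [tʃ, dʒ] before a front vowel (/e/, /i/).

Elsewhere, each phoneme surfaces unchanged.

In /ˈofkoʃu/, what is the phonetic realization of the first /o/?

/o/ (word-initial): rule 2 targets it, but not in an unstressed syllable → unchanged [o].

[o]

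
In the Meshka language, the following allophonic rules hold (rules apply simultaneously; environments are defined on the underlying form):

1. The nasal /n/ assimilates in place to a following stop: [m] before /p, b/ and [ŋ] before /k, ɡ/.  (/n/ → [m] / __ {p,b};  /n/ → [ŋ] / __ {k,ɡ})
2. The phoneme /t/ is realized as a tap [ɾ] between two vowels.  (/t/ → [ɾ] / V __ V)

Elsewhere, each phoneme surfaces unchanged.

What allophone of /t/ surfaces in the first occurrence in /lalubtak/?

/t/ — between /b/ and /a/; rule 2 does not apply here → [t].

[t]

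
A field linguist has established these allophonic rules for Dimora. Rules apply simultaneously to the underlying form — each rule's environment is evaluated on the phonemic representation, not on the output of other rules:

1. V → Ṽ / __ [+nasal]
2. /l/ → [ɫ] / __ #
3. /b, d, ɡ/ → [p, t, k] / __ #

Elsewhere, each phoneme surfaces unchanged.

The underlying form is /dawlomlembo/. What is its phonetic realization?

/d/ (word-initial) is in the target of rule 3 but the environment (word-finally) is not met → [d].
/a/ (between /d/ and /w/) is in the target of rule 1 but the environment (before a nasal consonant) is not met → [a].
/w/ (between /a/ and /l/): no rule targets it → [w].
/l/ — between /w/ and /o/; rule 2 does not apply here → [l].
/o/ — between /l/ and /m/, before a nasal consonant — surfaces as [õ] (rule 1).
/m/ stays [m].
/l/ (between /m/ and /e/): rule 2 targets it, but not word-finally → unchanged [l].
Rule 1 applies to /e/ (between /l/ and /m/: before a nasal consonant) → [ẽ].
/m/ — not in any rule's target class → [m].
/b/ (between /m/ and /o/) is in the target of rule 3 but the environment (word-finally) is not met → [b].
/o/ (word-final) is in the target of rule 1 but the environment (before a nasal consonant) is not met → [o].

[dawlõmlẽmbo]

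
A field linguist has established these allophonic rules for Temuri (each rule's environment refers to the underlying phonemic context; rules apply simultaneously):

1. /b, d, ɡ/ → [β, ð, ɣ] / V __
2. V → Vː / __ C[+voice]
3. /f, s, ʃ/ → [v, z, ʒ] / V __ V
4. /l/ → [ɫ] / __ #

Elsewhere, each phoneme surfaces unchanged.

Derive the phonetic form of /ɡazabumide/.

[ɡaːzaːβuːmiːðe]

/ɡ/ — word-initial; rule 1 does not apply here → [ɡ].
/a/ (between /ɡ/ and /z/): before a voiced consonant, so rule 2 applies → [aː].
/z/ (between /a/ and /a/) is unaffected → [z].
Rule 2 applies to /a/ (between /z/ and /b/: before a voiced consonant) → [aː].
/b/ meets the environment for rule 1 (immediately after a vowel) → [β].
/u/ — between /b/ and /m/, before a voiced consonant — surfaces as [uː] (rule 2).
/m/ stays [m].
Rule 2 applies to /i/ (between /m/ and /d/: before a voiced consonant) → [iː].
/d/ meets the environment for rule 1 (immediately after a vowel) → [ð].
/e/ (word-final) is in the target of rule 2 but the environment (before a voiced consonant) is not met → [e].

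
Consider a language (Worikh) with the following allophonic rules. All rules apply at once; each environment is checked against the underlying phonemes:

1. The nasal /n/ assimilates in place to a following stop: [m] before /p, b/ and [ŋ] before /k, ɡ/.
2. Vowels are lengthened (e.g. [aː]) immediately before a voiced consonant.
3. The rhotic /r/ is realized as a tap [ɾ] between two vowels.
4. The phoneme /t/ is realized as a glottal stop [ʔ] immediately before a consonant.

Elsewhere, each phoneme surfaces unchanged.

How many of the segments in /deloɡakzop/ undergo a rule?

2

Segments that undergo a rule: /e/ → [eː] (rule 2); /o/ → [oː] (rule 2).
All other segments surface unchanged.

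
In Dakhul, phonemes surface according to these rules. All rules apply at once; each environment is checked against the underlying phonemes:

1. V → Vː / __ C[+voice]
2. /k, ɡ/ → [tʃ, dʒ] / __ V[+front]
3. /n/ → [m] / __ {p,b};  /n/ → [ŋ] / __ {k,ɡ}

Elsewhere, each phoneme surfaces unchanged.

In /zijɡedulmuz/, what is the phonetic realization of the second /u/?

[uː]

/u/ — between /m/ and /z/, before a voiced consonant — surfaces as [uː] (rule 1).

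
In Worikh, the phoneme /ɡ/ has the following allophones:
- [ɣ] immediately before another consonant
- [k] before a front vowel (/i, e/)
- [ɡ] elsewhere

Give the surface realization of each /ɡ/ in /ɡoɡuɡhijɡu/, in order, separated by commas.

[ɡ], [ɡ], [ɣ], [ɡ]

Occurrence 1 (position 1): no conditioning environment matches → elsewhere allophone [ɡ].
Occurrence 2 (position 3): no conditioning environment matches → elsewhere allophone [ɡ].
Occurrence 3 (position 5): immediately before another consonant → [ɣ].
Occurrence 4 (position 9): no conditioning environment matches → elsewhere allophone [ɡ].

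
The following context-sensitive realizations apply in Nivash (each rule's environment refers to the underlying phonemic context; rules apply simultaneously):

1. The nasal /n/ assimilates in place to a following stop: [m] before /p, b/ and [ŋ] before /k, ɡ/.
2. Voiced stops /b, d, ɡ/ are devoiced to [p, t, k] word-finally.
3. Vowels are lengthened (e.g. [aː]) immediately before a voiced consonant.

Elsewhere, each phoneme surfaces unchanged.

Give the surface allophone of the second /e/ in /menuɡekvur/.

/e/ — between /ɡ/ and /k/; rule 3 does not apply here → [e].

[e]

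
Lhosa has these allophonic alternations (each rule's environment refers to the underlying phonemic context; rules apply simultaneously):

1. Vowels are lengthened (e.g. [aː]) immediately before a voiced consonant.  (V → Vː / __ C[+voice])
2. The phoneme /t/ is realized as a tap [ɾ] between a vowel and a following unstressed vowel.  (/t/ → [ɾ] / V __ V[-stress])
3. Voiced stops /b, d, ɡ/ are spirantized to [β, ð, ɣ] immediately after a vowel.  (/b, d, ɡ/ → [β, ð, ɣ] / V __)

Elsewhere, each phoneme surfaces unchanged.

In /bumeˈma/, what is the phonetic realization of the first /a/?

/a/ (word-final): rule 1 targets it, but not before a voiced consonant → unchanged [a].

[a]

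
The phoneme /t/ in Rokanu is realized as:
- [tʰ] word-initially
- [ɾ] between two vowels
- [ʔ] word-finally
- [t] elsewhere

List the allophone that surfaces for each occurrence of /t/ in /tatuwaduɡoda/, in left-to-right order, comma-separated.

[tʰ], [ɾ]

Occurrence 1 (position 1): word-initially → [tʰ].
Occurrence 2 (position 3): between two vowels → [ɾ].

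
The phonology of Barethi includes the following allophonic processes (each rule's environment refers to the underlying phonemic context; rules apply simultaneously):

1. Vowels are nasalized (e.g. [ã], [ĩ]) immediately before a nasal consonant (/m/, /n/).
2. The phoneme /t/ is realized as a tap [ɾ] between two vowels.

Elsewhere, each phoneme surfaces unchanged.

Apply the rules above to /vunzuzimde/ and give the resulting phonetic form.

/v/ (word-initial) is unaffected → [v].
/u/ — between /v/ and /n/, before a nasal consonant — surfaces as [ũ] (rule 1).
/n/ (between /u/ and /z/) is unaffected → [n].
/z/ (between /n/ and /u/): no rule targets it → [z].
/u/ (between /z/ and /z/) is in the target of rule 1 but the environment (before a nasal consonant) is not met → [u].
/z/ (between /u/ and /i/): no rule targets it → [z].
/i/ meets the environment for rule 1 (before a nasal consonant) → [ĩ].
/m/ — not in any rule's target class → [m].
/d/ (between /m/ and /e/) is unaffected → [d].
/e/ (word-final) is in the target of rule 1 but the environment (before a nasal consonant) is not met → [e].

[vũnzuzĩmde]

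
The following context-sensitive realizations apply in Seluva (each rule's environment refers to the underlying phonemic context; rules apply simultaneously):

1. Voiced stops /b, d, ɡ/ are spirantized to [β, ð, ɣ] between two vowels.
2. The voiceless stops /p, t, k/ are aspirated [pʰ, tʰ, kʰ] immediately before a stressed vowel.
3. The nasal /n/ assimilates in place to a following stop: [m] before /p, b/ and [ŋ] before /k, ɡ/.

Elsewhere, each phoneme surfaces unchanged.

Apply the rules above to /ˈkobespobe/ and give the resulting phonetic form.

/k/ meets the environment for rule 2 (immediately before a stressed vowel) → [kʰ].
/o/ (between /k/ and /b/) is unaffected → [o].
/b/ (between /o/ and /e/): between two vowels, so rule 1 applies → [β].
/e/ stays [e].
/s/ stays [s].
/p/ (between /s/ and /o/): rule 2 targets it, but not immediately before a stressed vowel → unchanged [p].
/o/ stays [o].
/b/ (between /o/ and /e/) occurs between two vowels → [β] by rule 1.
/e/ stays [e].

[ˈkʰoβespoβe]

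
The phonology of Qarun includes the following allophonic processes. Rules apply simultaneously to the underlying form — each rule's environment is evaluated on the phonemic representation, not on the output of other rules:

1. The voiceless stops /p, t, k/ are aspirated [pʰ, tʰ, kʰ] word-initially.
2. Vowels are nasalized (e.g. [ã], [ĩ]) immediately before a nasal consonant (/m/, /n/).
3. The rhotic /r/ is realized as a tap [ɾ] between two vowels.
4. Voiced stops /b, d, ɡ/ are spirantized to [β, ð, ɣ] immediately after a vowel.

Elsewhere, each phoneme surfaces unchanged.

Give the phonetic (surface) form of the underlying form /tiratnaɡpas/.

[tʰiɾatnaɣpas]

/t/ (word-initial) occurs word-initially → [tʰ] by rule 1.
/i/ — between /t/ and /r/; rule 2 does not apply here → [i].
Rule 3 applies to /r/ (between /i/ and /a/: between two vowels) → [ɾ].
/a/ (between /r/ and /t/) fails the environment for rule 2, so it stays [a].
/t/ (between /a/ and /n/) is in the target of rule 1 but the environment (word-initially) is not met → [t].
/n/ (between /t/ and /a/) is unaffected → [n].
/a/ — between /n/ and /ɡ/; rule 2 does not apply here → [a].
/ɡ/ (between /a/ and /p/): immediately after a vowel, so rule 4 applies → [ɣ].
/p/ (between /ɡ/ and /a/) fails the environment for rule 1, so it stays [p].
/a/ (between /p/ and /s/) is in the target of rule 2 but the environment (before a nasal consonant) is not met → [a].
/s/ stays [s].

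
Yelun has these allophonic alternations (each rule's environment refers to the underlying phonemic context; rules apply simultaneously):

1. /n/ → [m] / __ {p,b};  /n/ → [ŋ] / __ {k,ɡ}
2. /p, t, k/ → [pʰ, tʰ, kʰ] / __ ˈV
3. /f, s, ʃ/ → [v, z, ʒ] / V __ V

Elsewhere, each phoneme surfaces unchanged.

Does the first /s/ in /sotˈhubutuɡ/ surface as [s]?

Yes

/s/ (word-initial): rule 3 targets it, but not between two vowels → unchanged [s].
The actual realization is [s], which matches [s].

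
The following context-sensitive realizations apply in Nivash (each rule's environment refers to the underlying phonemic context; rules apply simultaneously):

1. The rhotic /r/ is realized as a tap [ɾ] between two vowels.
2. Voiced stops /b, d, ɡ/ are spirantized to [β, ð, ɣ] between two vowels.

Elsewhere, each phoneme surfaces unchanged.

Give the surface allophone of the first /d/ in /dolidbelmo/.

/d/ (word-initial): rule 2 targets it, but not between two vowels → unchanged [d].

[d]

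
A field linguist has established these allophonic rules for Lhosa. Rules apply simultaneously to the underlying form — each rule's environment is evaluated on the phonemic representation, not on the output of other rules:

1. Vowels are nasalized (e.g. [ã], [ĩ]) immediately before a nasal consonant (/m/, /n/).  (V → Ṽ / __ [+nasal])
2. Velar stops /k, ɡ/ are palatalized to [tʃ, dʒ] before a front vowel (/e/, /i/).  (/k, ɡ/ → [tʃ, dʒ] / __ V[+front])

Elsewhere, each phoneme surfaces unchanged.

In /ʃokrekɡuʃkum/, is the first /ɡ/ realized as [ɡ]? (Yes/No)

/ɡ/ (between /k/ and /u/): rule 2 targets it, but not before a front vowel → unchanged [ɡ].
The actual realization is [ɡ], which matches [ɡ].

Yes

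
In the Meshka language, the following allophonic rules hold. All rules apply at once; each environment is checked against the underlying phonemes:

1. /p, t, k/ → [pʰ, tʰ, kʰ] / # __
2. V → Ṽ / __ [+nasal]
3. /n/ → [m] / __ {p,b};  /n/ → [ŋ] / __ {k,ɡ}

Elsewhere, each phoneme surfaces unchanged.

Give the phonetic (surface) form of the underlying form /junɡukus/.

[jũŋɡukus]

/j/ stays [j].
/u/ (between /j/ and /n/) occurs before a nasal consonant → [ũ] by rule 2.
/n/ meets the environment for rule 3 (before a labial or velar stop) → [ŋ].
/ɡ/ (between /n/ and /u/): no rule targets it → [ɡ].
/u/ (between /ɡ/ and /k/) is in the target of rule 2 but the environment (before a nasal consonant) is not met → [u].
/k/ — between /u/ and /u/; rule 1 does not apply here → [k].
/u/ (between /k/ and /s/) fails the environment for rule 2, so it stays [u].
/s/ — not in any rule's target class → [s].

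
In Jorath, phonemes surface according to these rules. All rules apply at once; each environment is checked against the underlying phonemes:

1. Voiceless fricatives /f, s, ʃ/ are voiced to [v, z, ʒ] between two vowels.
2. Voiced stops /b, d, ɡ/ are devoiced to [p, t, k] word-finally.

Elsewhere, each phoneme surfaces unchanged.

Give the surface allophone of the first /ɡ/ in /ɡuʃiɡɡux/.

[ɡ]

/ɡ/ (word-initial) is in the target of rule 2 but the environment (word-finally) is not met → [ɡ].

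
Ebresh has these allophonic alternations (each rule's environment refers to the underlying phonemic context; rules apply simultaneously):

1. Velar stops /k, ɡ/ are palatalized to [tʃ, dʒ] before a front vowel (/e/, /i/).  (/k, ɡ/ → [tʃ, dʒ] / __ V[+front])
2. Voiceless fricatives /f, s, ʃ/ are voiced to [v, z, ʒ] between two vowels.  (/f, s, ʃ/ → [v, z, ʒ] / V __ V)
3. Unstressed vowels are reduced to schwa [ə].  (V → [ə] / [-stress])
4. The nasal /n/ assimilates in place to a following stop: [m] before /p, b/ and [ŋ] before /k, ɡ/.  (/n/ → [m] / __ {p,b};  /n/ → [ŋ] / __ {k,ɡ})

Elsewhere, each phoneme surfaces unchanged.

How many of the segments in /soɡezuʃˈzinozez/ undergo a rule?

Segments that undergo a rule: /o/ → [ə] (rule 3); /ɡ/ → [dʒ] (rule 1); /e/ → [ə] (rule 3); /u/ → [ə] (rule 3); /o/ → [ə] (rule 3); /e/ → [ə] (rule 3).
All other segments surface unchanged.

6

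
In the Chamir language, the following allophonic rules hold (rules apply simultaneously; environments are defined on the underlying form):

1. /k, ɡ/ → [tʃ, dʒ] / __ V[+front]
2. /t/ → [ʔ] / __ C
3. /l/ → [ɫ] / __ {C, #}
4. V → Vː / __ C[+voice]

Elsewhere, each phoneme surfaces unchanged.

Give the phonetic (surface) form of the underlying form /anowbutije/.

Rule 4 applies to /a/ (word-initial: before a voiced consonant) → [aː].
/n/ stays [n].
/o/ (between /n/ and /w/): before a voiced consonant, so rule 4 applies → [oː].
/w/ stays [w].
/b/ stays [b].
/u/ (between /b/ and /t/): rule 4 targets it, but not before a voiced consonant → unchanged [u].
/t/ (between /u/ and /i/) fails the environment for rule 2, so it stays [t].
/i/ (between /t/ and /j/) occurs before a voiced consonant → [iː] by rule 4.
/j/ (between /i/ and /e/) is unaffected → [j].
/e/ — word-final; rule 4 does not apply here → [e].

[aːnoːwbutiːje]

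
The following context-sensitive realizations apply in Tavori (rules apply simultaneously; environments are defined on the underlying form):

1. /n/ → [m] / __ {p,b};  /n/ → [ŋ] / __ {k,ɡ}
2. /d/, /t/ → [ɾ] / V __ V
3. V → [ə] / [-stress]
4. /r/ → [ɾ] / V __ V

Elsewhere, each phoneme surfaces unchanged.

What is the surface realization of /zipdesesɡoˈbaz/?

/z/ (word-initial) is unaffected → [z].
/i/ — between /z/ and /p/, in an unstressed syllable — surfaces as [ə] (rule 3).
/p/ (between /i/ and /d/) is unaffected → [p].
/d/ (between /p/ and /e/) fails the environment for rule 2, so it stays [d].
/e/ (between /d/ and /s/): in an unstressed syllable, so rule 3 applies → [ə].
/s/ (between /e/ and /e/): no rule targets it → [s].
/e/ — between /s/ and /s/, in an unstressed syllable — surfaces as [ə] (rule 3).
/s/ stays [s].
/ɡ/ (between /s/ and /o/): no rule targets it → [ɡ].
/o/ (between /ɡ/ and /b/): in an unstressed syllable, so rule 3 applies → [ə].
/b/ — not in any rule's target class → [b].
/a/ (between /b/ and /z/): rule 3 targets it, but not in an unstressed syllable → unchanged [a].
/z/ (word-final): no rule targets it → [z].

[zəpdəsəsɡəˈbaz]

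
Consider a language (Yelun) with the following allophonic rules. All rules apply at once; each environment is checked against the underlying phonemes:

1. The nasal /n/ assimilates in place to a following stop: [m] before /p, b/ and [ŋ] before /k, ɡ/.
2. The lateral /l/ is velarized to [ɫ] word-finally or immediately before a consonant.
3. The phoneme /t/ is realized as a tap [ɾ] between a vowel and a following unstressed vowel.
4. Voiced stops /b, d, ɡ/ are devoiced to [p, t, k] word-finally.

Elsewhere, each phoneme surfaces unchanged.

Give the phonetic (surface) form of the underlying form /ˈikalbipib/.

/i/ — not in any rule's target class → [i].
/k/ stays [k].
/a/ — not in any rule's target class → [a].
Rule 2 applies to /l/ (between /a/ and /b/: word-finally or immediately before a consonant) → [ɫ].
/b/ (between /l/ and /i/): rule 4 targets it, but not word-finally → unchanged [b].
/i/ (between /b/ and /p/) is unaffected → [i].
/p/ — not in any rule's target class → [p].
/i/ (between /p/ and /b/): no rule targets it → [i].
Rule 4 applies to /b/ (word-final: word-finally) → [p].

[ˈikaɫbipip]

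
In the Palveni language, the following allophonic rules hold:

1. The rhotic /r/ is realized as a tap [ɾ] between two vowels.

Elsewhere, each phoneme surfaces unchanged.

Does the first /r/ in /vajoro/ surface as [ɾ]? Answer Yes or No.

/r/ meets the environment for rule 1 (between two vowels) → [ɾ].
The actual realization is [ɾ], which matches [ɾ].

Yes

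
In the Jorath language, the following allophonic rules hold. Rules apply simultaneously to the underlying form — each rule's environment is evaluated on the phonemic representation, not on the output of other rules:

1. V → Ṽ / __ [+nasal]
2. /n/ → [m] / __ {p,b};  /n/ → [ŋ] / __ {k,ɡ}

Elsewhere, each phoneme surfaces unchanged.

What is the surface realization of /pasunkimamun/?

[pasũŋkĩmãmũn]

/p/ — not in any rule's target class → [p].
/a/ (between /p/ and /s/) is in the target of rule 1 but the environment (before a nasal consonant) is not met → [a].
/s/ (between /a/ and /u/) is unaffected → [s].
/u/ meets the environment for rule 1 (before a nasal consonant) → [ũ].
Rule 2 applies to /n/ (between /u/ and /k/: before a labial or velar stop) → [ŋ].
/k/ (between /n/ and /i/): no rule targets it → [k].
/i/ (between /k/ and /m/) occurs before a nasal consonant → [ĩ] by rule 1.
/m/ — not in any rule's target class → [m].
/a/ meets the environment for rule 1 (before a nasal consonant) → [ã].
/m/ (between /a/ and /u/) is unaffected → [m].
/u/ meets the environment for rule 1 (before a nasal consonant) → [ũ].
/n/ (word-final) is in the target of rule 2 but the environment (before a labial or velar stop) is not met → [n].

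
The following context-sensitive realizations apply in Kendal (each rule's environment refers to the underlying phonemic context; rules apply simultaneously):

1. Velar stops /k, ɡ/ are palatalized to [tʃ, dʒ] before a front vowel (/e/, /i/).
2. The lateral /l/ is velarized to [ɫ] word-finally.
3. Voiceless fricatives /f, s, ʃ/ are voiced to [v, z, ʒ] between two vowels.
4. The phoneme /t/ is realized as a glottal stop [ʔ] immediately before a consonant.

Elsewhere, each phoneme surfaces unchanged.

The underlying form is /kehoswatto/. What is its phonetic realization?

/k/ — word-initial, before a front vowel — surfaces as [tʃ] (rule 1).
/s/ (between /o/ and /w/) fails the environment for rule 3, so it stays [s].
/t/ (between /a/ and /t/) occurs immediately before a consonant → [ʔ] by rule 4.
/t/ — between /t/ and /o/; rule 4 does not apply here → [t].

[tʃehoswaʔto]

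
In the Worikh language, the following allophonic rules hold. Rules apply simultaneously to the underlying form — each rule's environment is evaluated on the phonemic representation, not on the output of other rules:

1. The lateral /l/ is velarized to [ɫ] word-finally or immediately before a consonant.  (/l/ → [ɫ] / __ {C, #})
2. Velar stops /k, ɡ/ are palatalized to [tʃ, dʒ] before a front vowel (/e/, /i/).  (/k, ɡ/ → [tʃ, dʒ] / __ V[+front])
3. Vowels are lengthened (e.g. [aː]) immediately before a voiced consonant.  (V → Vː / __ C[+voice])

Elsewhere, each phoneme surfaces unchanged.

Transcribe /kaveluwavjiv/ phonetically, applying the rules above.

[kaːveːluːwaːvjiːv]

/k/ (word-initial): rule 2 targets it, but not before a front vowel → unchanged [k].
/a/ (between /k/ and /v/): before a voiced consonant, so rule 3 applies → [aː].
/v/ — not in any rule's target class → [v].
/e/ — between /v/ and /l/, before a voiced consonant — surfaces as [eː] (rule 3).
/l/ — between /e/ and /u/; rule 1 does not apply here → [l].
/u/ meets the environment for rule 3 (before a voiced consonant) → [uː].
/w/ (between /u/ and /a/): no rule targets it → [w].
/a/ meets the environment for rule 3 (before a voiced consonant) → [aː].
/v/ — not in any rule's target class → [v].
/j/ (between /v/ and /i/) is unaffected → [j].
/i/ — between /j/ and /v/, before a voiced consonant — surfaces as [iː] (rule 3).
/v/ — not in any rule's target class → [v].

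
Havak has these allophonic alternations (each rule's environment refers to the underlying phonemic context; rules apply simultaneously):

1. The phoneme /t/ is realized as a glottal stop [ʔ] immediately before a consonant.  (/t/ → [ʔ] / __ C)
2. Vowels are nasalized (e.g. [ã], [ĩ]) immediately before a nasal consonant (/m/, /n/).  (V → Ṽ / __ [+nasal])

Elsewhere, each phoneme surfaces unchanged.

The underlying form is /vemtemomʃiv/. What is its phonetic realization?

[vẽmtẽmõmʃiv]

/v/ (word-initial): no rule targets it → [v].
/e/ — between /v/ and /m/, before a nasal consonant — surfaces as [ẽ] (rule 2).
/m/ (between /e/ and /t/) is unaffected → [m].
/t/ — between /m/ and /e/; rule 1 does not apply here → [t].
Rule 2 applies to /e/ (between /t/ and /m/: before a nasal consonant) → [ẽ].
/m/ (between /e/ and /o/): no rule targets it → [m].
/o/ — between /m/ and /m/, before a nasal consonant — surfaces as [õ] (rule 2).
/m/ stays [m].
/ʃ/ (between /m/ and /i/) is unaffected → [ʃ].
/i/ (between /ʃ/ and /v/) is in the target of rule 2 but the environment (before a nasal consonant) is not met → [i].
/v/ — not in any rule's target class → [v].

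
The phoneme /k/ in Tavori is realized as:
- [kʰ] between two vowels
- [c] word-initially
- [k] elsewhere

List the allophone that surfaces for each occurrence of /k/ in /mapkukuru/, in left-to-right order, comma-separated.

Occurrence 1 (position 4): no conditioning environment matches → elsewhere allophone [k].
Occurrence 2 (position 6): between two vowels → [kʰ].

[k], [kʰ]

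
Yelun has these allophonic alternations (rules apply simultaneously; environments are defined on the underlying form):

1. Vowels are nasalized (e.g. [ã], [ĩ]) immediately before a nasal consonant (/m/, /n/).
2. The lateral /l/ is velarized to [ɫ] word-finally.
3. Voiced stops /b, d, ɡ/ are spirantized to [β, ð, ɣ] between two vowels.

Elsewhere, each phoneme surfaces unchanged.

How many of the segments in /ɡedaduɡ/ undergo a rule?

2

Segments that undergo a rule: /d/ → [ð] (rule 3); /d/ → [ð] (rule 3).
All other segments surface unchanged.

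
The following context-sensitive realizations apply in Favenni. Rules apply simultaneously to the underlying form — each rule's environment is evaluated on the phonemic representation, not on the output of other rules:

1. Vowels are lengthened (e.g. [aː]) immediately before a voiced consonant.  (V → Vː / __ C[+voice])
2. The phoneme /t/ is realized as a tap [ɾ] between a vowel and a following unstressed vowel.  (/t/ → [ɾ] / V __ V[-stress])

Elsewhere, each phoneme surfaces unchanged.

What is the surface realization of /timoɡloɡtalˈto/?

[tiːmoːɡloːɡtaːlˈto]

/t/ — word-initial; rule 2 does not apply here → [t].
/i/ — between /t/ and /m/, before a voiced consonant — surfaces as [iː] (rule 1).
/m/ stays [m].
/o/ (between /m/ and /ɡ/) occurs before a voiced consonant → [oː] by rule 1.
/ɡ/ stays [ɡ].
/l/ (between /ɡ/ and /o/) is unaffected → [l].
/o/ — between /l/ and /ɡ/, before a voiced consonant — surfaces as [oː] (rule 1).
/ɡ/ — not in any rule's target class → [ɡ].
/t/ (between /ɡ/ and /a/) fails the environment for rule 2, so it stays [t].
/a/ (between /t/ and /l/): before a voiced consonant, so rule 1 applies → [aː].
/l/ — not in any rule's target class → [l].
/t/ — between /l/ and /o/; rule 2 does not apply here → [t].
/o/ (word-final): rule 1 targets it, but not before a voiced consonant → unchanged [o].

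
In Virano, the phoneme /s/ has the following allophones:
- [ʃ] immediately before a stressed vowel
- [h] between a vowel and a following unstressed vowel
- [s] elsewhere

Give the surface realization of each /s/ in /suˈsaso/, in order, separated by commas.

Occurrence 1 (position 1): no conditioning environment matches → elsewhere allophone [s].
Occurrence 2 (position 3): immediately before a stressed vowel → [ʃ].
Occurrence 3 (position 5): between a vowel and a following unstressed vowel → [h].

[s], [ʃ], [h]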